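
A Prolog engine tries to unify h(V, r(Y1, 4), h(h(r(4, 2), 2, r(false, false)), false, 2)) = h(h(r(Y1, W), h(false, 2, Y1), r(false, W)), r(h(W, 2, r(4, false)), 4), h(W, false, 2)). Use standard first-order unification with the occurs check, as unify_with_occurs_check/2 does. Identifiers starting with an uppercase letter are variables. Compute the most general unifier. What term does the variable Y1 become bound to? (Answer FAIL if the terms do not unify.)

Decompose h/3: V = h(r(Y1, W), h(false, 2, Y1), r(false, W)),  r(Y1, 4) = r(h(W, 2, r(4, false)), 4),  h(h(r(4, 2), 2, r(false, false)), false, 2) = h(W, false, 2).
Bind V := h(r(Y1, W), h(false, 2, Y1), r(false, W)); no other remaining equation mentions V.
Decompose r/2: Y1 = h(W, 2, r(4, false)),  4 = 4.
Bind Y1 := h(W, 2, r(4, false)); no other remaining equation mentions Y1. Substituting into the earlier binding gives V := h(r(h(W, 2, r(4, false)), W), h(false, 2, h(W, 2, r(4, false))), r(false, W)).
Delete trivial equation 4 = 4.
Decompose h/3: h(r(4, 2), 2, r(false, false)) = W,  false = false,  2 = 2.
Bind W := h(r(4, 2), 2, r(false, false)); no other remaining equation mentions W. Substituting into the earlier bindings gives V := h(r(h(h(r(4, 2), 2, r(false, false)), 2, r(4, false)), h(r(4, 2), 2, r(false, false))), h(false, 2, h(h(r(4, 2), 2, r(false, false)), 2, r(4, false))), r(false, h(r(4, 2), 2, r(false, false)))), Y1 := h(h(r(4, 2), 2, r(false, false)), 2, r(4, false)).
Delete trivial equation false = false.
Delete trivial equation 2 = 2.
MGU = { V = h(r(h(h(r(4, 2), 2, r(false, false)), 2, r(4, false)), h(r(4, 2), 2, r(false, false))), h(false, 2, h(h(r(4, 2), 2, r(false, false)), 2, r(4, false))), r(false, h(r(4, 2), 2, r(false, false)))), Y1 = h(h(r(4, 2), 2, r(false, false)), 2, r(4, false)), W = h(r(4, 2), 2, r(false, false)) }, so Y1 = h(h(r(4, 2), 2, r(false, false)), 2, r(4, false)).

h(h(r(4, 2), 2, r(false, false)), 2, r(4, false))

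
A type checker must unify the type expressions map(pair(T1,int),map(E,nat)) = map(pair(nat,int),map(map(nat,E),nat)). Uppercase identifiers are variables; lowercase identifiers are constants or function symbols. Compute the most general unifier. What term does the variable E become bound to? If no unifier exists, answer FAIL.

Decompose map/2: pair(T1,int) = pair(nat,int),  map(E,nat) = map(map(nat,E),nat).
Decompose pair/2: T1 = nat,  int = int.
Bind T1 := nat; no other remaining equation mentions T1.
Delete trivial equation int = int.
Decompose map/2: E = map(nat,E),  nat = nat.
Occurs check fails: E occurs in map(nat,E); the equation E = map(nat,E) has no finite solution.

FAIL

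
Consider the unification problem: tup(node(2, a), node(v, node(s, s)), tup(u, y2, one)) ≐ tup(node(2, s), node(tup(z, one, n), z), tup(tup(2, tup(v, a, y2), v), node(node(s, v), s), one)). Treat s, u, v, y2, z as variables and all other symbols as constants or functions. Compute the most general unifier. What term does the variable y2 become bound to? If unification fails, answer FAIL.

node(node(a, tup(node(a, a), one, n)), a)

Decompose tup/3: node(2, a) ≐ node(2, s),  node(v, node(s, s)) ≐ node(tup(z, one, n), z),  tup(u, y2, one) ≐ tup(tup(2, tup(v, a, y2), v), node(node(s, v), s), one).
Decompose node/2: 2 ≐ 2,  a ≐ s.
Delete trivial equation 2 ≐ 2.
Bind s := a; substituting into the remaining equations gives: node(v, node(a, a)) ≐ node(tup(z, one, n), z),  tup(u, y2, one) ≐ tup(tup(2, tup(v, a, y2), v), node(node(a, v), a), one).
Decompose node/2: v ≐ tup(z, one, n),  node(a, a) ≐ z.
Bind v := tup(z, one, n); substituting into the one remaining equation that mentions v gives: tup(u, y2, one) ≐ tup(tup(2, tup(tup(z, one, n), a, y2), tup(z, one, n)), node(node(a, tup(z, one, n)), a), one).
Bind z := node(a, a); substituting into the remaining equation gives: tup(u, y2, one) ≐ tup(tup(2, tup(tup(node(a, a), one, n), a, y2), tup(node(a, a), one, n)), node(node(a, tup(node(a, a), one, n)), a), one). Substituting into the earlier binding gives v := tup(node(a, a), one, n).
Decompose tup/3: u ≐ tup(2, tup(tup(node(a, a), one, n), a, y2), tup(node(a, a), one, n)),  y2 ≐ node(node(a, tup(node(a, a), one, n)), a),  one ≐ one.
Bind u := tup(2, tup(tup(node(a, a), one, n), a, y2), tup(node(a, a), one, n)); no other remaining equation mentions u.
Bind y2 := node(node(a, tup(node(a, a), one, n)), a); no other remaining equation mentions y2. Substituting into the earlier binding gives u := tup(2, tup(tup(node(a, a), one, n), a, node(node(a, tup(node(a, a), one, n)), a)), tup(node(a, a), one, n)).
Delete trivial equation one ≐ one.
MGU = { s := a, v := tup(node(a, a), one, n), z := node(a, a), u := tup(2, tup(tup(node(a, a), one, n), a, node(node(a, tup(node(a, a), one, n)), a)), tup(node(a, a), one, n)), y2 := node(node(a, tup(node(a, a), one, n)), a) }, so y2 := node(node(a, tup(node(a, a), one, n)), a).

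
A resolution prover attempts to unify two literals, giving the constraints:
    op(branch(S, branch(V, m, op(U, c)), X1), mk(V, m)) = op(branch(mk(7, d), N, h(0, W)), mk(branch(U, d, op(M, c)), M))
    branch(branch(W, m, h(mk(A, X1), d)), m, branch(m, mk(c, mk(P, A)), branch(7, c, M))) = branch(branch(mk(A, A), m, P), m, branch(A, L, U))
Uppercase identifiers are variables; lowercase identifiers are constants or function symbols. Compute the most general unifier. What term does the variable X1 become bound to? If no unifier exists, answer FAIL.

h(0, mk(m, m))

Decompose op/2: branch(S, branch(V, m, op(U, c)), X1) = branch(mk(7, d), N, h(0, W)),  mk(V, m) = mk(branch(U, d, op(M, c)), M).
Decompose branch/3: S = mk(7, d),  branch(V, m, op(U, c)) = N,  X1 = h(0, W).
Bind S := mk(7, d); no other remaining equation mentions S.
Bind N := branch(V, m, op(U, c)); no other remaining equation mentions N.
Bind X1 := h(0, W); substituting into the one remaining equation that mentions X1 gives: branch(branch(W, m, h(mk(A, h(0, W)), d)), m, branch(m, mk(c, mk(P, A)), branch(7, c, M))) = branch(branch(mk(A, A), m, P), m, branch(A, L, U)).
Decompose mk/2: V = branch(U, d, op(M, c)),  m = M.
Bind V := branch(U, d, op(M, c)); no other remaining equation mentions V. Substituting into the earlier binding gives N := branch(branch(U, d, op(M, c)), m, op(U, c)).
Bind M := m; substituting into the remaining equation gives: branch(branch(W, m, h(mk(A, h(0, W)), d)), m, branch(m, mk(c, mk(P, A)), branch(7, c, m))) = branch(branch(mk(A, A), m, P), m, branch(A, L, U)). Substituting into the earlier bindings gives N := branch(branch(U, d, op(m, c)), m, op(U, c)), V := branch(U, d, op(m, c)).
Decompose branch/3: branch(W, m, h(mk(A, h(0, W)), d)) = branch(mk(A, A), m, P),  m = m,  branch(m, mk(c, mk(P, A)), branch(7, c, m)) = branch(A, L, U).
Decompose branch/3: W = mk(A, A),  m = m,  h(mk(A, h(0, W)), d) = P.
Bind W := mk(A, A); substituting into the one remaining equation that mentions W gives: h(mk(A, h(0, mk(A, A))), d) = P. Substituting into the earlier binding gives X1 := h(0, mk(A, A)).
Delete trivial equation m = m.
Bind P := h(mk(A, h(0, mk(A, A))), d); substituting into the one remaining equation that mentions P gives: branch(m, mk(c, mk(h(mk(A, h(0, mk(A, A))), d), A)), branch(7, c, m)) = branch(A, L, U).
Delete trivial equation m = m.
Decompose branch/3: m = A,  mk(c, mk(h(mk(A, h(0, mk(A, A))), d), A)) = L,  branch(7, c, m) = U.
Bind A := m; substituting into the one remaining equation that mentions A gives: mk(c, mk(h(mk(m, h(0, mk(m, m))), d), m)) = L. Substituting into the earlier bindings gives X1 := h(0, mk(m, m)), W := mk(m, m), P := h(mk(m, h(0, mk(m, m))), d).
Bind L := mk(c, mk(h(mk(m, h(0, mk(m, m))), d), m)); no other remaining equation mentions L.
Bind U := branch(7, c, m). Substituting into the earlier bindings gives N := branch(branch(branch(7, c, m), d, op(m, c)), m, op(branch(7, c, m), c)), V := branch(branch(7, c, m), d, op(m, c)).
MGU = { S := mk(7, d), N := branch(branch(branch(7, c, m), d, op(m, c)), m, op(branch(7, c, m), c)), X1 := h(0, mk(m, m)), V := branch(branch(7, c, m), d, op(m, c)), M := m, W := mk(m, m), P := h(mk(m, h(0, mk(m, m))), d), A := m, L := mk(c, mk(h(mk(m, h(0, mk(m, m))), d), m)), U := branch(7, c, m) }, so X1 := h(0, mk(m, m)).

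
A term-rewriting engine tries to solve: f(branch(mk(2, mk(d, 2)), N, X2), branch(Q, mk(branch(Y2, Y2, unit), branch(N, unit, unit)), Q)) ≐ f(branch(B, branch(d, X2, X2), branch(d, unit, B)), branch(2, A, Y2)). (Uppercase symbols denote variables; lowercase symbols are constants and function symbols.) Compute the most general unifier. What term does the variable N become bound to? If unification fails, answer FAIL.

Decompose f/2: branch(mk(2, mk(d, 2)), N, X2) ≐ branch(B, branch(d, X2, X2), branch(d, unit, B)),  branch(Q, mk(branch(Y2, Y2, unit), branch(N, unit, unit)), Q) ≐ branch(2, A, Y2).
Decompose branch/3: mk(2, mk(d, 2)) ≐ B,  N ≐ branch(d, X2, X2),  X2 ≐ branch(d, unit, B).
Bind B := mk(2, mk(d, 2)); substituting into the one remaining equation that mentions B gives: X2 ≐ branch(d, unit, mk(2, mk(d, 2))).
Bind N := branch(d, X2, X2); substituting into the one remaining equation that mentions N gives: branch(Q, mk(branch(Y2, Y2, unit), branch(branch(d, X2, X2), unit, unit)), Q) ≐ branch(2, A, Y2).
Bind X2 := branch(d, unit, mk(2, mk(d, 2))); substituting into the remaining equation gives: branch(Q, mk(branch(Y2, Y2, unit), branch(branch(d, branch(d, unit, mk(2, mk(d, 2))), branch(d, unit, mk(2, mk(d, 2)))), unit, unit)), Q) ≐ branch(2, A, Y2). Substituting into the earlier binding gives N := branch(d, branch(d, unit, mk(2, mk(d, 2))), branch(d, unit, mk(2, mk(d, 2)))).
Decompose branch/3: Q ≐ 2,  mk(branch(Y2, Y2, unit), branch(branch(d, branch(d, unit, mk(2, mk(d, 2))), branch(d, unit, mk(2, mk(d, 2)))), unit, unit)) ≐ A,  Q ≐ Y2.
Bind Q := 2; substituting into the one remaining equation that mentions Q gives: 2 ≐ Y2.
Bind A := mk(branch(Y2, Y2, unit), branch(branch(d, branch(d, unit, mk(2, mk(d, 2))), branch(d, unit, mk(2, mk(d, 2)))), unit, unit)); no other remaining equation mentions A.
Bind Y2 := 2. Substituting into the earlier binding gives A := mk(branch(2, 2, unit), branch(branch(d, branch(d, unit, mk(2, mk(d, 2))), branch(d, unit, mk(2, mk(d, 2)))), unit, unit)).
MGU = { B := mk(2, mk(d, 2)), N := branch(d, branch(d, unit, mk(2, mk(d, 2))), branch(d, unit, mk(2, mk(d, 2)))), X2 := branch(d, unit, mk(2, mk(d, 2))), Q := 2, A := mk(branch(2, 2, unit), branch(branch(d, branch(d, unit, mk(2, mk(d, 2))), branch(d, unit, mk(2, mk(d, 2)))), unit, unit)), Y2 := 2 }, so N := branch(d, branch(d, unit, mk(2, mk(d, 2))), branch(d, unit, mk(2, mk(d, 2)))).

branch(d, branch(d, unit, mk(2, mk(d, 2))), branch(d, unit, mk(2, mk(d, 2))))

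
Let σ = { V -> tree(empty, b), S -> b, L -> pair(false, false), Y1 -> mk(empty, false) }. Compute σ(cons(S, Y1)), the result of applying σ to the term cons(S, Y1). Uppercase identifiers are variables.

Replace each occurrence of S with b.
Replace each occurrence of Y1 with mk(empty, false).
Result: cons(b, mk(empty, false)).

cons(b, mk(empty, false))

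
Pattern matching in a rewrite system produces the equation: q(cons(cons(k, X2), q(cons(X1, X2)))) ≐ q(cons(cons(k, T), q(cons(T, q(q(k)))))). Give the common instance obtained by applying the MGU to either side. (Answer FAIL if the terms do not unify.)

q(cons(cons(k, q(q(k))), q(cons(q(q(k)), q(q(k))))))

Decompose q/1: cons(cons(k, X2), q(cons(X1, X2))) ≐ cons(cons(k, T), q(cons(T, q(q(k))))).
Decompose cons/2: cons(k, X2) ≐ cons(k, T),  q(cons(X1, X2)) ≐ q(cons(T, q(q(k)))).
Decompose cons/2: k ≐ k,  X2 ≐ T.
Delete trivial equation k ≐ k.
Bind X2 := T; substituting into the remaining equation gives: q(cons(X1, T)) ≐ q(cons(T, q(q(k)))).
Decompose q/1: cons(X1, T) ≐ cons(T, q(q(k))).
Decompose cons/2: X1 ≐ T,  T ≐ q(q(k)).
Bind X1 := T; no other remaining equation mentions X1.
Bind T := q(q(k)). Substituting into the earlier bindings gives X2 := q(q(k)), X1 := q(q(k)).
Applying the MGU to either side gives q(cons(cons(k, q(q(k))), q(cons(q(q(k)), q(q(k)))))).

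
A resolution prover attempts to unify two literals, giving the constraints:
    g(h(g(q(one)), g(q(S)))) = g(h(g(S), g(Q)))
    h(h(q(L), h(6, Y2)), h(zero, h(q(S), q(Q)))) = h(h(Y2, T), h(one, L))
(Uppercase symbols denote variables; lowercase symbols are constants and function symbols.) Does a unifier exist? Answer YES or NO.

Decompose g/1: h(g(q(one)), g(q(S))) = h(g(S), g(Q)).
Decompose h/2: g(q(one)) = g(S),  g(q(S)) = g(Q).
Decompose g/1: q(one) = S.
Bind S := q(one); substituting into the remaining equations gives: g(q(q(one))) = g(Q),  h(h(q(L), h(6, Y2)), h(zero, h(q(q(one)), q(Q)))) = h(h(Y2, T), h(one, L)).
Decompose g/1: q(q(one)) = Q.
Bind Q := q(q(one)); substituting into the remaining equation gives: h(h(q(L), h(6, Y2)), h(zero, h(q(q(one)), q(q(q(one)))))) = h(h(Y2, T), h(one, L)).
Decompose h/2: h(q(L), h(6, Y2)) = h(Y2, T),  h(zero, h(q(q(one)), q(q(q(one))))) = h(one, L).
Decompose h/2: q(L) = Y2,  h(6, Y2) = T.
Bind Y2 := q(L); substituting into the one remaining equation that mentions Y2 gives: h(6, q(L)) = T.
Bind T := h(6, q(L)); no other remaining equation mentions T.
Decompose h/2: zero = one,  h(q(q(one)), q(q(q(one)))) = L.
Clash: constants zero and one differ; no unifier exists.

NO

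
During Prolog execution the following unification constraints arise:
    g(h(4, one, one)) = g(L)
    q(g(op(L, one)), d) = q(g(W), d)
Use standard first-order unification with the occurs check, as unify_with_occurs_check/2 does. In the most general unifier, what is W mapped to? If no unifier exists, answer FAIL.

Decompose g/1: h(4, one, one) = L.
Bind L := h(4, one, one); substituting into the remaining equation gives: q(g(op(h(4, one, one), one)), d) = q(g(W), d).
Decompose q/2: g(op(h(4, one, one), one)) = g(W),  d = d.
Decompose g/1: op(h(4, one, one), one) = W.
Bind W := op(h(4, one, one), one); no other remaining equation mentions W.
Delete trivial equation d = d.
MGU = { L = h(4, one, one), W = op(h(4, one, one), one) }, so W = op(h(4, one, one), one).

op(h(4, one, one), one)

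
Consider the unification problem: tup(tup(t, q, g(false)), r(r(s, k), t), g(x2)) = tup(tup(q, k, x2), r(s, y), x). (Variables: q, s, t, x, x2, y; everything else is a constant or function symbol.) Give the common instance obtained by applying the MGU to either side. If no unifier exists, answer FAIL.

Decompose tup/3: tup(t, q, g(false)) = tup(q, k, x2),  r(r(s, k), t) = r(s, y),  g(x2) = x.
Decompose tup/3: t = q,  q = k,  g(false) = x2.
Bind t := q; substituting into the one remaining equation that mentions t gives: r(r(s, k), q) = r(s, y).
Bind q := k; substituting into the one remaining equation that mentions q gives: r(r(s, k), k) = r(s, y). Substituting into the earlier binding gives t := k.
Bind x2 := g(false); substituting into the one remaining equation that mentions x2 gives: g(g(false)) = x.
Decompose r/2: r(s, k) = s,  k = y.
Occurs check fails: s occurs in r(s, k); the equation s = r(s, k) has no finite solution.

FAIL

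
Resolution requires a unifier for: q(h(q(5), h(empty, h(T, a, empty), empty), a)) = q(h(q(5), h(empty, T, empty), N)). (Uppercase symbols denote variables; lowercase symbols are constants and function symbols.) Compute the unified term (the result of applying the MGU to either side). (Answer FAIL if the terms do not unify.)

Decompose q/1: h(q(5), h(empty, h(T, a, empty), empty), a) = h(q(5), h(empty, T, empty), N).
Decompose h/3: q(5) = q(5),  h(empty, h(T, a, empty), empty) = h(empty, T, empty),  a = N.
Delete trivial equation q(5) = q(5).
Decompose h/3: empty = empty,  h(T, a, empty) = T,  empty = empty.
Delete trivial equation empty = empty.
Occurs check fails: T occurs in h(T, a, empty); the equation T = h(T, a, empty) has no finite solution.

FAIL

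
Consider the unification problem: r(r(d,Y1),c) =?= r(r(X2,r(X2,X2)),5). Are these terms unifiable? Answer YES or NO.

NO

Decompose r/2: r(d,Y1) =?= r(X2,r(X2,X2)),  c =?= 5.
Decompose r/2: d =?= X2,  Y1 =?= r(X2,X2).
Bind X2 := d; substituting into the one remaining equation that mentions X2 gives: Y1 =?= r(d,d).
Bind Y1 := r(d,d); no other remaining equation mentions Y1.
Clash: constants c and 5 differ; no unifier exists.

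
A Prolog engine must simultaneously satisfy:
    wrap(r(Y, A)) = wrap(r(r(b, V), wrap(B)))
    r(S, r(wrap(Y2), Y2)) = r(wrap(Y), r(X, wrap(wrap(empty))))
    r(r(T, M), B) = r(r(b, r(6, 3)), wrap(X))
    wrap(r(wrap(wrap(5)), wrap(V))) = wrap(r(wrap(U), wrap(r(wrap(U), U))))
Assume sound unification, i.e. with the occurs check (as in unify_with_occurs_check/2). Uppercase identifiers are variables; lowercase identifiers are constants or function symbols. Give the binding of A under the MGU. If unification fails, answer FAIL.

wrap(wrap(wrap(wrap(wrap(empty)))))

Decompose wrap/1: r(Y, A) = r(r(b, V), wrap(B)).
Decompose r/2: Y = r(b, V),  A = wrap(B).
Bind Y := r(b, V); substituting into the one remaining equation that mentions Y gives: r(S, r(wrap(Y2), Y2)) = r(wrap(r(b, V)), r(X, wrap(wrap(empty)))).
Bind A := wrap(B); no other remaining equation mentions A.
Decompose r/2: S = wrap(r(b, V)),  r(wrap(Y2), Y2) = r(X, wrap(wrap(empty))).
Bind S := wrap(r(b, V)); no other remaining equation mentions S.
Decompose r/2: wrap(Y2) = X,  Y2 = wrap(wrap(empty)).
Bind X := wrap(Y2); substituting into the one remaining equation that mentions X gives: r(r(T, M), B) = r(r(b, r(6, 3)), wrap(wrap(Y2))).
Bind Y2 := wrap(wrap(empty)); substituting into the one remaining equation that mentions Y2 gives: r(r(T, M), B) = r(r(b, r(6, 3)), wrap(wrap(wrap(wrap(empty))))). Substituting into the earlier binding gives X := wrap(wrap(wrap(empty))).
Decompose r/2: r(T, M) = r(b, r(6, 3)),  B = wrap(wrap(wrap(wrap(empty)))).
Decompose r/2: T = b,  M = r(6, 3).
Bind T := b; no other remaining equation mentions T.
Bind M := r(6, 3); no other remaining equation mentions M.
Bind B := wrap(wrap(wrap(wrap(empty)))); no other remaining equation mentions B. Substituting into the earlier binding gives A := wrap(wrap(wrap(wrap(wrap(empty))))).
Decompose wrap/1: r(wrap(wrap(5)), wrap(V)) = r(wrap(U), wrap(r(wrap(U), U))).
Decompose r/2: wrap(wrap(5)) = wrap(U),  wrap(V) = wrap(r(wrap(U), U)).
Decompose wrap/1: wrap(5) = U.
Bind U := wrap(5); substituting into the remaining equation gives: wrap(V) = wrap(r(wrap(wrap(5)), wrap(5))).
Decompose wrap/1: V = r(wrap(wrap(5)), wrap(5)).
Bind V := r(wrap(wrap(5)), wrap(5)). Substituting into the earlier bindings gives Y := r(b, r(wrap(wrap(5)), wrap(5))), S := wrap(r(b, r(wrap(wrap(5)), wrap(5)))).
MGU = { Y ↦ r(b, r(wrap(wrap(5)), wrap(5))), A ↦ wrap(wrap(wrap(wrap(wrap(empty))))), S ↦ wrap(r(b, r(wrap(wrap(5)), wrap(5)))), X ↦ wrap(wrap(wrap(empty))), Y2 ↦ wrap(wrap(empty)), T ↦ b, M ↦ r(6, 3), B ↦ wrap(wrap(wrap(wrap(empty)))), U ↦ wrap(5), V ↦ r(wrap(wrap(5)), wrap(5)) }, so A ↦ wrap(wrap(wrap(wrap(wrap(empty))))).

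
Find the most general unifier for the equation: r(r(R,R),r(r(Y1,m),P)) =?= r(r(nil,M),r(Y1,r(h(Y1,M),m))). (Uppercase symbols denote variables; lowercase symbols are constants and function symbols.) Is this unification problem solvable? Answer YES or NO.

NO

Decompose r/2: r(R,R) =?= r(nil,M),  r(r(Y1,m),P) =?= r(Y1,r(h(Y1,M),m)).
Decompose r/2: R =?= nil,  R =?= M.
Bind R := nil; substituting into the one remaining equation that mentions R gives: nil =?= M.
Bind M := nil; substituting into the remaining equation gives: r(r(Y1,m),P) =?= r(Y1,r(h(Y1,nil),m)).
Decompose r/2: r(Y1,m) =?= Y1,  P =?= r(h(Y1,nil),m).
Occurs check fails: Y1 occurs in r(Y1,m); the equation Y1 =?= r(Y1,m) has no finite solution.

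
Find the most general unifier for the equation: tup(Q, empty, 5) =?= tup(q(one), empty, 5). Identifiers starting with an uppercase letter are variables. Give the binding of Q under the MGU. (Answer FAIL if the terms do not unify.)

q(one)

Decompose tup/3: Q =?= q(one),  empty =?= empty,  5 =?= 5.
Bind Q := q(one); no other remaining equation mentions Q.
Delete trivial equation empty =?= empty.
Delete trivial equation 5 =?= 5.
MGU = { Q -> q(one) }, so Q -> q(one).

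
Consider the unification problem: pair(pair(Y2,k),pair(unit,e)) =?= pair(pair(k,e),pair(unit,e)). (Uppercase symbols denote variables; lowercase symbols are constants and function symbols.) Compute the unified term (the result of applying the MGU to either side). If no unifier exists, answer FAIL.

Decompose pair/2: pair(Y2,k) =?= pair(k,e),  pair(unit,e) =?= pair(unit,e).
Decompose pair/2: Y2 =?= k,  k =?= e.
Bind Y2 := k; no other remaining equation mentions Y2.
Clash: constants k and e differ; no unifier exists.

FAIL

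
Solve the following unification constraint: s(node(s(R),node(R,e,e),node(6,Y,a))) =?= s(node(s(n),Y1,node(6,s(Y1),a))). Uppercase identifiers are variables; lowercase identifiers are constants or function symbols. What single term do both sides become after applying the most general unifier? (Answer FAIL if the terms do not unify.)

Decompose s/1: node(s(R),node(R,e,e),node(6,Y,a)) =?= node(s(n),Y1,node(6,s(Y1),a)).
Decompose node/3: s(R) =?= s(n),  node(R,e,e) =?= Y1,  node(6,Y,a) =?= node(6,s(Y1),a).
Decompose s/1: R =?= n.
Bind R := n; substituting into the one remaining equation that mentions R gives: node(n,e,e) =?= Y1.
Bind Y1 := node(n,e,e); substituting into the remaining equation gives: node(6,Y,a) =?= node(6,s(node(n,e,e)),a).
Decompose node/3: 6 =?= 6,  Y =?= s(node(n,e,e)),  a =?= a.
Delete trivial equation 6 =?= 6.
Bind Y := s(node(n,e,e)); no other remaining equation mentions Y.
Delete trivial equation a =?= a.
Applying the MGU to either side gives s(node(s(n),node(n,e,e),node(6,s(node(n,e,e)),a))).

s(node(s(n),node(n,e,e),node(6,s(node(n,e,e)),a)))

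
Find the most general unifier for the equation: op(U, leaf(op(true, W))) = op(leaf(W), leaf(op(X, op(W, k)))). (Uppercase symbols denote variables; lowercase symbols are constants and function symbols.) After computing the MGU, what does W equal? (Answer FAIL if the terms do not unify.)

FAIL

Decompose op/2: U = leaf(W),  leaf(op(true, W)) = leaf(op(X, op(W, k))).
Bind U := leaf(W); no other remaining equation mentions U.
Decompose leaf/1: op(true, W) = op(X, op(W, k)).
Decompose op/2: true = X,  W = op(W, k).
Bind X := true; no other remaining equation mentions X.
Occurs check fails: W occurs in op(W, k); the equation W = op(W, k) has no finite solution.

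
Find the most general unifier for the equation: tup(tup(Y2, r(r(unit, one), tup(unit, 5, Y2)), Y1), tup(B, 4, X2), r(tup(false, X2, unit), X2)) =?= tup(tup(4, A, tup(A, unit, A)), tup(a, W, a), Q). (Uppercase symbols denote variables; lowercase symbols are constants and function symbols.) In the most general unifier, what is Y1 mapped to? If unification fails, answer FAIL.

tup(r(r(unit, one), tup(unit, 5, 4)), unit, r(r(unit, one), tup(unit, 5, 4)))

Decompose tup/3: tup(Y2, r(r(unit, one), tup(unit, 5, Y2)), Y1) =?= tup(4, A, tup(A, unit, A)),  tup(B, 4, X2) =?= tup(a, W, a),  r(tup(false, X2, unit), X2) =?= Q.
Decompose tup/3: Y2 =?= 4,  r(r(unit, one), tup(unit, 5, Y2)) =?= A,  Y1 =?= tup(A, unit, A).
Bind Y2 := 4; substituting into the one remaining equation that mentions Y2 gives: r(r(unit, one), tup(unit, 5, 4)) =?= A.
Bind A := r(r(unit, one), tup(unit, 5, 4)); substituting into the one remaining equation that mentions A gives: Y1 =?= tup(r(r(unit, one), tup(unit, 5, 4)), unit, r(r(unit, one), tup(unit, 5, 4))).
Bind Y1 := tup(r(r(unit, one), tup(unit, 5, 4)), unit, r(r(unit, one), tup(unit, 5, 4))); no other remaining equation mentions Y1.
Decompose tup/3: B =?= a,  4 =?= W,  X2 =?= a.
Bind B := a; no other remaining equation mentions B.
Bind W := 4; no other remaining equation mentions W.
Bind X2 := a; substituting into the remaining equation gives: r(tup(false, a, unit), a) =?= Q.
Bind Q := r(tup(false, a, unit), a).
MGU = { Y2 ↦ 4, A ↦ r(r(unit, one), tup(unit, 5, 4)), Y1 ↦ tup(r(r(unit, one), tup(unit, 5, 4)), unit, r(r(unit, one), tup(unit, 5, 4))), B ↦ a, W ↦ 4, X2 ↦ a, Q ↦ r(tup(false, a, unit), a) }, so Y1 ↦ tup(r(r(unit, one), tup(unit, 5, 4)), unit, r(r(unit, one), tup(unit, 5, 4))).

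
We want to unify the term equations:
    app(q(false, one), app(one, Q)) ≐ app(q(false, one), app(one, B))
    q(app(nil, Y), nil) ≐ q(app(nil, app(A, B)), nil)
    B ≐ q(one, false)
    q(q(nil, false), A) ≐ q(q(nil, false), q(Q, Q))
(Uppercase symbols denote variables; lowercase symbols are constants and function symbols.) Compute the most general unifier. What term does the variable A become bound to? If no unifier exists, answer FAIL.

q(q(one, false), q(one, false))

Decompose app/2: q(false, one) ≐ q(false, one),  app(one, Q) ≐ app(one, B).
Delete trivial equation q(false, one) ≐ q(false, one).
Decompose app/2: one ≐ one,  Q ≐ B.
Delete trivial equation one ≐ one.
Bind Q := B; substituting into the one remaining equation that mentions Q gives: q(q(nil, false), A) ≐ q(q(nil, false), q(B, B)).
Decompose q/2: app(nil, Y) ≐ app(nil, app(A, B)),  nil ≐ nil.
Decompose app/2: nil ≐ nil,  Y ≐ app(A, B).
Delete trivial equation nil ≐ nil.
Bind Y := app(A, B); no other remaining equation mentions Y.
Delete trivial equation nil ≐ nil.
Bind B := q(one, false); substituting into the remaining equation gives: q(q(nil, false), A) ≐ q(q(nil, false), q(q(one, false), q(one, false))). Substituting into the earlier bindings gives Q := q(one, false), Y := app(A, q(one, false)).
Decompose q/2: q(nil, false) ≐ q(nil, false),  A ≐ q(q(one, false), q(one, false)).
Delete trivial equation q(nil, false) ≐ q(nil, false).
Bind A := q(q(one, false), q(one, false)). Substituting into the earlier binding gives Y := app(q(q(one, false), q(one, false)), q(one, false)).
MGU = { Q -> q(one, false), Y -> app(q(q(one, false), q(one, false)), q(one, false)), B -> q(one, false), A -> q(q(one, false), q(one, false)) }, so A -> q(q(one, false), q(one, false)).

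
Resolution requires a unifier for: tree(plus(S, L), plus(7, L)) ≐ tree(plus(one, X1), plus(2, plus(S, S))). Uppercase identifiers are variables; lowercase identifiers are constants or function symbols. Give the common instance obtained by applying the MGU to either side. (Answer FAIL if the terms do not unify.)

FAIL

Decompose tree/2: plus(S, L) ≐ plus(one, X1),  plus(7, L) ≐ plus(2, plus(S, S)).
Decompose plus/2: S ≐ one,  L ≐ X1.
Bind S := one; substituting into the one remaining equation that mentions S gives: plus(7, L) ≐ plus(2, plus(one, one)).
Bind L := X1; substituting into the remaining equation gives: plus(7, X1) ≐ plus(2, plus(one, one)).
Decompose plus/2: 7 ≐ 2,  X1 ≐ plus(one, one).
Clash: constants 7 and 2 differ; no unifier exists.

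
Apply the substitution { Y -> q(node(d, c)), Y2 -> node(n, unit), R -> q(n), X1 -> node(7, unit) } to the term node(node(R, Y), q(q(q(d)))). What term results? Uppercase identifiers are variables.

Replace each occurrence of Y with q(node(d, c)).
Replace each occurrence of R with q(n).
Result: node(node(q(n), q(node(d, c))), q(q(q(d)))).

node(node(q(n), q(node(d, c))), q(q(q(d))))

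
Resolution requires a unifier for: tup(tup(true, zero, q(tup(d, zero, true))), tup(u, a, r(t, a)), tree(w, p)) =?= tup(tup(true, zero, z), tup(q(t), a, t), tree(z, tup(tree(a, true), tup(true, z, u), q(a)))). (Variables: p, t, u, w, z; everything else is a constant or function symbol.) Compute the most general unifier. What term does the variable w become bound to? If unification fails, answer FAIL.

FAIL

Decompose tup/3: tup(true, zero, q(tup(d, zero, true))) =?= tup(true, zero, z),  tup(u, a, r(t, a)) =?= tup(q(t), a, t),  tree(w, p) =?= tree(z, tup(tree(a, true), tup(true, z, u), q(a))).
Decompose tup/3: true =?= true,  zero =?= zero,  q(tup(d, zero, true)) =?= z.
Delete trivial equation true =?= true.
Delete trivial equation zero =?= zero.
Bind z := q(tup(d, zero, true)); substituting into the one remaining equation that mentions z gives: tree(w, p) =?= tree(q(tup(d, zero, true)), tup(tree(a, true), tup(true, q(tup(d, zero, true)), u), q(a))).
Decompose tup/3: u =?= q(t),  a =?= a,  r(t, a) =?= t.
Bind u := q(t); substituting into the one remaining equation that mentions u gives: tree(w, p) =?= tree(q(tup(d, zero, true)), tup(tree(a, true), tup(true, q(tup(d, zero, true)), q(t)), q(a))).
Delete trivial equation a =?= a.
Occurs check fails: t occurs in r(t, a); the equation t =?= r(t, a) has no finite solution.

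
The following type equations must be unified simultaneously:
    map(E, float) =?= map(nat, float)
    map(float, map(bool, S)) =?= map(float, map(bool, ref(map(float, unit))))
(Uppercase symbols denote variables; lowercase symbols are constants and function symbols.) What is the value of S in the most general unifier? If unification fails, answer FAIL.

ref(map(float, unit))

Decompose map/2: E =?= nat,  float =?= float.
Bind E := nat; no other remaining equation mentions E.
Delete trivial equation float =?= float.
Decompose map/2: float =?= float,  map(bool, S) =?= map(bool, ref(map(float, unit))).
Delete trivial equation float =?= float.
Decompose map/2: bool =?= bool,  S =?= ref(map(float, unit)).
Delete trivial equation bool =?= bool.
Bind S := ref(map(float, unit)).
MGU = { E -> nat, S -> ref(map(float, unit)) }, so S -> ref(map(float, unit)).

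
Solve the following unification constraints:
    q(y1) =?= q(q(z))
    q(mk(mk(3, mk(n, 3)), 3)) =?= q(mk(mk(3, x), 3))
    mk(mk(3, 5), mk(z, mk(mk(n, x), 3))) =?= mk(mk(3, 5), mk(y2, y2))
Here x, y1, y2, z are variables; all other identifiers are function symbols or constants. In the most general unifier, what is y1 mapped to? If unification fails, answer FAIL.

q(mk(mk(n, mk(n, 3)), 3))

Decompose q/1: y1 =?= q(z).
Bind y1 := q(z); no other remaining equation mentions y1.
Decompose q/1: mk(mk(3, mk(n, 3)), 3) =?= mk(mk(3, x), 3).
Decompose mk/2: mk(3, mk(n, 3)) =?= mk(3, x),  3 =?= 3.
Decompose mk/2: 3 =?= 3,  mk(n, 3) =?= x.
Delete trivial equation 3 =?= 3.
Bind x := mk(n, 3); substituting into the one remaining equation that mentions x gives: mk(mk(3, 5), mk(z, mk(mk(n, mk(n, 3)), 3))) =?= mk(mk(3, 5), mk(y2, y2)).
Delete trivial equation 3 =?= 3.
Decompose mk/2: mk(3, 5) =?= mk(3, 5),  mk(z, mk(mk(n, mk(n, 3)), 3)) =?= mk(y2, y2).
Delete trivial equation mk(3, 5) =?= mk(3, 5).
Decompose mk/2: z =?= y2,  mk(mk(n, mk(n, 3)), 3) =?= y2.
Bind z := y2; no other remaining equation mentions z. Substituting into the earlier binding gives y1 := q(y2).
Bind y2 := mk(mk(n, mk(n, 3)), 3). Substituting into the earlier bindings gives y1 := q(mk(mk(n, mk(n, 3)), 3)), z := mk(mk(n, mk(n, 3)), 3).
MGU = { y1 := q(mk(mk(n, mk(n, 3)), 3)), x := mk(n, 3), z := mk(mk(n, mk(n, 3)), 3), y2 := mk(mk(n, mk(n, 3)), 3) }, so y1 := q(mk(mk(n, mk(n, 3)), 3)).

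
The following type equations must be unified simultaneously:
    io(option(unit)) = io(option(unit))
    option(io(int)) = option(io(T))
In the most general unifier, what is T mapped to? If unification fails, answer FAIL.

int

Delete trivial equation io(option(unit)) = io(option(unit)).
Decompose option/1: io(int) = io(T).
Decompose io/1: int = T.
Bind T := int.
MGU = { T := int }, so T := int.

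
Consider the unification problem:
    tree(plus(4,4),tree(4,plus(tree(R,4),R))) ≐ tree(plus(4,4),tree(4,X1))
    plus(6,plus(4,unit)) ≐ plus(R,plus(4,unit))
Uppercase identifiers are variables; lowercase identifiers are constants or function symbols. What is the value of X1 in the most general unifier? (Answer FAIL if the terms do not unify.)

plus(tree(6,4),6)

Decompose tree/2: plus(4,4) ≐ plus(4,4),  tree(4,plus(tree(R,4),R)) ≐ tree(4,X1).
Delete trivial equation plus(4,4) ≐ plus(4,4).
Decompose tree/2: 4 ≐ 4,  plus(tree(R,4),R) ≐ X1.
Delete trivial equation 4 ≐ 4.
Bind X1 := plus(tree(R,4),R); no other remaining equation mentions X1.
Decompose plus/2: 6 ≐ R,  plus(4,unit) ≐ plus(4,unit).
Bind R := 6; no other remaining equation mentions R. Substituting into the earlier binding gives X1 := plus(tree(6,4),6).
Delete trivial equation plus(4,unit) ≐ plus(4,unit).
MGU = { X1 := plus(tree(6,4),6), R := 6 }, so X1 := plus(tree(6,4),6).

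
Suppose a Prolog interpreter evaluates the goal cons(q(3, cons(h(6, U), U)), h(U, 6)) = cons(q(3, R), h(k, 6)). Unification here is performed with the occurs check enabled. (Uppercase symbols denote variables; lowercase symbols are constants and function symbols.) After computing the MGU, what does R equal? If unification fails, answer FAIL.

Decompose cons/2: q(3, cons(h(6, U), U)) = q(3, R),  h(U, 6) = h(k, 6).
Decompose q/2: 3 = 3,  cons(h(6, U), U) = R.
Delete trivial equation 3 = 3.
Bind R := cons(h(6, U), U); no other remaining equation mentions R.
Decompose h/2: U = k,  6 = 6.
Bind U := k; no other remaining equation mentions U. Substituting into the earlier binding gives R := cons(h(6, k), k).
Delete trivial equation 6 = 6.
MGU = { R ↦ cons(h(6, k), k), U ↦ k }, so R ↦ cons(h(6, k), k).

cons(h(6, k), k)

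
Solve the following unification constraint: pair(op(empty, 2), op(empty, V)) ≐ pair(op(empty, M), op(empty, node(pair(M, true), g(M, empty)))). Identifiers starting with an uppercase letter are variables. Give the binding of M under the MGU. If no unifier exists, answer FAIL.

Decompose pair/2: op(empty, 2) ≐ op(empty, M),  op(empty, V) ≐ op(empty, node(pair(M, true), g(M, empty))).
Decompose op/2: empty ≐ empty,  2 ≐ M.
Delete trivial equation empty ≐ empty.
Bind M := 2; substituting into the remaining equation gives: op(empty, V) ≐ op(empty, node(pair(2, true), g(2, empty))).
Decompose op/2: empty ≐ empty,  V ≐ node(pair(2, true), g(2, empty)).
Delete trivial equation empty ≐ empty.
Bind V := node(pair(2, true), g(2, empty)).
MGU = { M := 2, V := node(pair(2, true), g(2, empty)) }, so M := 2.

2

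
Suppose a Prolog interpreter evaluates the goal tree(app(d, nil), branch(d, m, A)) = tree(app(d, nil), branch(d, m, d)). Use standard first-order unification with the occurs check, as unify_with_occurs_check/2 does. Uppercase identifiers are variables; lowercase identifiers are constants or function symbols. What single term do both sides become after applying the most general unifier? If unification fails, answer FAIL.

Decompose tree/2: app(d, nil) = app(d, nil),  branch(d, m, A) = branch(d, m, d).
Delete trivial equation app(d, nil) = app(d, nil).
Decompose branch/3: d = d,  m = m,  A = d.
Delete trivial equation d = d.
Delete trivial equation m = m.
Bind A := d.
Applying the MGU to either side gives tree(app(d, nil), branch(d, m, d)).

tree(app(d, nil), branch(d, m, d))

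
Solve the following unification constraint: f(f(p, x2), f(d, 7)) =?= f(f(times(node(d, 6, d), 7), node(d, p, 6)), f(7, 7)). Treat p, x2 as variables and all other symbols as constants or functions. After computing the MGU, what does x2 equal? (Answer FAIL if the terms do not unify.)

Decompose f/2: f(p, x2) =?= f(times(node(d, 6, d), 7), node(d, p, 6)),  f(d, 7) =?= f(7, 7).
Decompose f/2: p =?= times(node(d, 6, d), 7),  x2 =?= node(d, p, 6).
Bind p := times(node(d, 6, d), 7); substituting into the one remaining equation that mentions p gives: x2 =?= node(d, times(node(d, 6, d), 7), 6).
Bind x2 := node(d, times(node(d, 6, d), 7), 6); no other remaining equation mentions x2.
Decompose f/2: d =?= 7,  7 =?= 7.
Clash: constants d and 7 differ; no unifier exists.

FAIL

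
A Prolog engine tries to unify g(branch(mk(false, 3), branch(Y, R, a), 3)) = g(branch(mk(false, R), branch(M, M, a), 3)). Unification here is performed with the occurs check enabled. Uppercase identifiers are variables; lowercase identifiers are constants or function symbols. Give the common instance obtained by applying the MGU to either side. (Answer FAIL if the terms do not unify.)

Decompose g/1: branch(mk(false, 3), branch(Y, R, a), 3) = branch(mk(false, R), branch(M, M, a), 3).
Decompose branch/3: mk(false, 3) = mk(false, R),  branch(Y, R, a) = branch(M, M, a),  3 = 3.
Decompose mk/2: false = false,  3 = R.
Delete trivial equation false = false.
Bind R := 3; substituting into the one remaining equation that mentions R gives: branch(Y, 3, a) = branch(M, M, a).
Decompose branch/3: Y = M,  3 = M,  a = a.
Bind Y := M; no other remaining equation mentions Y.
Bind M := 3; no other remaining equation mentions M. Substituting into the earlier binding gives Y := 3.
Delete trivial equation a = a.
Delete trivial equation 3 = 3.
Applying the MGU to either side gives g(branch(mk(false, 3), branch(3, 3, a), 3)).

g(branch(mk(false, 3), branch(3, 3, a), 3))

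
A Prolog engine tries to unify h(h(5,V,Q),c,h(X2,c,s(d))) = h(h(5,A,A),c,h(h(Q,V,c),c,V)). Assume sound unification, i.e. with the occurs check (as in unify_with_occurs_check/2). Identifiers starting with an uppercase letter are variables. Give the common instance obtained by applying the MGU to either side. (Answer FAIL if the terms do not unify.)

h(h(5,s(d),s(d)),c,h(h(s(d),s(d),c),c,s(d)))

Decompose h/3: h(5,V,Q) = h(5,A,A),  c = c,  h(X2,c,s(d)) = h(h(Q,V,c),c,V).
Decompose h/3: 5 = 5,  V = A,  Q = A.
Delete trivial equation 5 = 5.
Bind V := A; substituting into the one remaining equation that mentions V gives: h(X2,c,s(d)) = h(h(Q,A,c),c,A).
Bind Q := A; substituting into the one remaining equation that mentions Q gives: h(X2,c,s(d)) = h(h(A,A,c),c,A).
Delete trivial equation c = c.
Decompose h/3: X2 = h(A,A,c),  c = c,  s(d) = A.
Bind X2 := h(A,A,c); no other remaining equation mentions X2.
Delete trivial equation c = c.
Bind A := s(d). Substituting into the earlier bindings gives V := s(d), Q := s(d), X2 := h(s(d),s(d),c).
Applying the MGU to either side gives h(h(5,s(d),s(d)),c,h(h(s(d),s(d),c),c,s(d))).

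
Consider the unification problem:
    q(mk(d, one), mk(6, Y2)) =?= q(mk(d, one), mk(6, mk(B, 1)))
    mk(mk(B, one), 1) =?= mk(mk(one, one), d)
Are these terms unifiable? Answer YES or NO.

Decompose q/2: mk(d, one) =?= mk(d, one),  mk(6, Y2) =?= mk(6, mk(B, 1)).
Delete trivial equation mk(d, one) =?= mk(d, one).
Decompose mk/2: 6 =?= 6,  Y2 =?= mk(B, 1).
Delete trivial equation 6 =?= 6.
Bind Y2 := mk(B, 1); no other remaining equation mentions Y2.
Decompose mk/2: mk(B, one) =?= mk(one, one),  1 =?= d.
Decompose mk/2: B =?= one,  one =?= one.
Bind B := one; no other remaining equation mentions B. Substituting into the earlier binding gives Y2 := mk(one, 1).
Delete trivial equation one =?= one.
Clash: constants 1 and d differ; no unifier exists.

NO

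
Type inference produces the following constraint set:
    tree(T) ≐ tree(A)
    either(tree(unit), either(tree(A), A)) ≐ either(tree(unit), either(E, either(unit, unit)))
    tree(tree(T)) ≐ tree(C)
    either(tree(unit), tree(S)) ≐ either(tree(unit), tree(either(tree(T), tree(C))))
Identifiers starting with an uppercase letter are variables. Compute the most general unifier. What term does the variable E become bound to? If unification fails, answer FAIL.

tree(either(unit, unit))

Decompose tree/1: T ≐ A.
Bind T := A; substituting into the 2 remaining equations that mention T gives: tree(tree(A)) ≐ tree(C),  either(tree(unit), tree(S)) ≐ either(tree(unit), tree(either(tree(A), tree(C)))).
Decompose either/2: tree(unit) ≐ tree(unit),  either(tree(A), A) ≐ either(E, either(unit, unit)).
Delete trivial equation tree(unit) ≐ tree(unit).
Decompose either/2: tree(A) ≐ E,  A ≐ either(unit, unit).
Bind E := tree(A); no other remaining equation mentions E.
Bind A := either(unit, unit); substituting into the remaining equations gives: tree(tree(either(unit, unit))) ≐ tree(C),  either(tree(unit), tree(S)) ≐ either(tree(unit), tree(either(tree(either(unit, unit)), tree(C)))). Substituting into the earlier bindings gives T := either(unit, unit), E := tree(either(unit, unit)).
Decompose tree/1: tree(either(unit, unit)) ≐ C.
Bind C := tree(either(unit, unit)); substituting into the remaining equation gives: either(tree(unit), tree(S)) ≐ either(tree(unit), tree(either(tree(either(unit, unit)), tree(tree(either(unit, unit)))))).
Decompose either/2: tree(unit) ≐ tree(unit),  tree(S) ≐ tree(either(tree(either(unit, unit)), tree(tree(either(unit, unit))))).
Delete trivial equation tree(unit) ≐ tree(unit).
Decompose tree/1: S ≐ either(tree(either(unit, unit)), tree(tree(either(unit, unit)))).
Bind S := either(tree(either(unit, unit)), tree(tree(either(unit, unit)))).
MGU = { T -> either(unit, unit), E -> tree(either(unit, unit)), A -> either(unit, unit), C -> tree(either(unit, unit)), S -> either(tree(either(unit, unit)), tree(tree(either(unit, unit)))) }, so E -> tree(either(unit, unit)).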